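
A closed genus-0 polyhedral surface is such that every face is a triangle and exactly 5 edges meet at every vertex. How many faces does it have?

20

Each face has 3 edges and each edge borders two faces, so 2E = 3F.
Each vertex has degree 5, so 5V = 2E and hence V = 3F/5.
Euler: V − E + F = 2 ⇒ (3F/5) − (3F/2) + F = 2.
Multiply by 10: (6 − 15 + 10)F = 20, i.e. 1F = 20.
So F = 20, E = 3·20/2 = 30, V = 3·20/5 = 12.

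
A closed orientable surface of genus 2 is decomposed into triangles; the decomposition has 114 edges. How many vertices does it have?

χ = 2 − 2·2 = -2, and every face is a triangle so 3F = 2E.
F = 2E/3 = 76. Then V = -2 + E − F = -2 + 114 − 76 = 36.

36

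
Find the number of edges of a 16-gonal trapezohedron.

The n-trapezohedron (dual of the n-antiprism) has V = 2·16 + 2 = 34, E = 4·16 = 64, F = 2·16 = 32.
Check: V − E + F = 34 − 64 + 32 = 2.

64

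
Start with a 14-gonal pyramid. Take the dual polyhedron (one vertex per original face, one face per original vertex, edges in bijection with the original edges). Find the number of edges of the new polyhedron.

The base solid has V = 15, E = 28, F = 15.
The dual swaps V and F and preserves E: V′ = F = 15, E′ = E = 28, F′ = V = 15.

28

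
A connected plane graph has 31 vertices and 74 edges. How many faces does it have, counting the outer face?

Euler's formula for a connected plane graph: V − E + F = 2, so F = 2 − 31 + 74 = 45.

45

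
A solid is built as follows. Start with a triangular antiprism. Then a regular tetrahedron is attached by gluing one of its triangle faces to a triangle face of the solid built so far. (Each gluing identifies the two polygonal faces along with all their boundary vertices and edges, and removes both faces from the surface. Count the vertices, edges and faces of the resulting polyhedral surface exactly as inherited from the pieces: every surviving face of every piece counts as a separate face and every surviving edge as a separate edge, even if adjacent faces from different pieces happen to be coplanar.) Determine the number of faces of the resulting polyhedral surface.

10

A triangular antiprism: V=6, E=12, F=8.
Attach a regular tetrahedron (V=4, E=6, F=4) along a 3-gon: merge 3 vertices and 3 edges, delete both glued faces → V=7, E=15, F=10.
Check: V − E + F = 7 − 15 + 10 = 2.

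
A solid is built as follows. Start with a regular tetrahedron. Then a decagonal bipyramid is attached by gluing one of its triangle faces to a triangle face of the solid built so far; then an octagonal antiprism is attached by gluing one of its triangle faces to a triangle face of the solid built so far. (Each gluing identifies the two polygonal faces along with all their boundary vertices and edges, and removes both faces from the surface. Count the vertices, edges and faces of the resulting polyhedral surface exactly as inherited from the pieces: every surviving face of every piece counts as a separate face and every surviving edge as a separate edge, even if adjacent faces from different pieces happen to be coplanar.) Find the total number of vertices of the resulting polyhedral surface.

A regular tetrahedron: V=4, E=6, F=4.
Attach a decagonal bipyramid (V=12, E=30, F=20) along a 3-gon: merge 3 vertices and 3 edges, delete both glued faces → V=13, E=33, F=22.
Attach an octagonal antiprism (V=16, E=32, F=18) along a 3-gon: merge 3 vertices and 3 edges, delete both glued faces → V=26, E=62, F=38.
Check: V − E + F = 26 − 62 + 38 = 2.

26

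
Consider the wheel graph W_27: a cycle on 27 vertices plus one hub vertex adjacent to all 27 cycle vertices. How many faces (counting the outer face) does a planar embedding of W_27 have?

W_27 has V = 27 + 1 = 28 vertices and E = 2·27 = 54 edges.
By Euler's formula F = 2 − V + E = 2 − 28 + 54 = 28.

28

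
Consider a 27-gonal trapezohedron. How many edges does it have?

108

The n-trapezohedron (dual of the n-antiprism) has V = 2·27 + 2 = 56, E = 4·27 = 108, F = 2·27 = 54.
Check: V − E + F = 56 − 108 + 54 = 2.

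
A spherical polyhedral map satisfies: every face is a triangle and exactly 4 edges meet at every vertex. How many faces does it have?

8

Each face has 3 edges and each edge borders two faces, so 2E = 3F.
Each vertex has degree 4, so 4V = 2E and hence V = 3F/4.
Euler: V − E + F = 2 ⇒ (3F/4) − (3F/2) + F = 2.
Multiply by 8: (6 − 12 + 8)F = 16, i.e. 2F = 16.
So F = 8, E = 3·8/2 = 12, V = 3·8/4 = 6.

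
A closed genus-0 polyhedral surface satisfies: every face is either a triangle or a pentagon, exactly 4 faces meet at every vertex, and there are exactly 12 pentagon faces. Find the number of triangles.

Let x be the number of triangles; then F = 12 + x.
Edge–face incidences: 2E = 5·12 + 3·x = 60 + 3x.
Every vertex has degree 4, so 4V = 2E.
Euler: V − E + F = 2 ⇒ (2E)/4 − E + (12 + x) = 2.
Multiply by 8: 2·(2E) − 4·(2E) + 8·(12 + x) = 16, i.e. 96 + 8x − 2·(60 + 3x) = 16.
Collecting terms: 2x − 24 = 16, so 2x = 40, so x = 20.
Then 2E = 60 + 3·20 = 120, so E = 60, V = 2E/4 = 30, F = 12 + 20 = 32.

20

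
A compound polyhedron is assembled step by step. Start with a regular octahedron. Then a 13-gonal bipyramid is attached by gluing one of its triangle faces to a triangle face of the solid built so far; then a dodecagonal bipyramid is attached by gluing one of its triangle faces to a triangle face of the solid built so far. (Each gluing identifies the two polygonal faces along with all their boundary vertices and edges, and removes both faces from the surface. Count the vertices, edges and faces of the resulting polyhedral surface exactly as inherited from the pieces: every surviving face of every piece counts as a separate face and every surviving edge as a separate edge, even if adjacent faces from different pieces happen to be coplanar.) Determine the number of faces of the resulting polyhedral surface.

54

A regular octahedron: V=6, E=12, F=8.
Attach a 13-gonal bipyramid (V=15, E=39, F=26) along a 3-gon: merge 3 vertices and 3 edges, delete both glued faces → V=18, E=48, F=32.
Attach a dodecagonal bipyramid (V=14, E=36, F=24) along a 3-gon: merge 3 vertices and 3 edges, delete both glued faces → V=29, E=81, F=54.
Check: V − E + F = 29 − 81 + 54 = 2.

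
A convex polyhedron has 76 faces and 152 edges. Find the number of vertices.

78

Here V − E + F = 2.
V = 2 + E − F = 2 + 152 − 76 = 78.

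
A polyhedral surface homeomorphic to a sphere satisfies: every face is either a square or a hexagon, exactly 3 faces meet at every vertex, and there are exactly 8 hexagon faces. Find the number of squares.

Let x be the number of squares; then F = 8 + x.
Edge–face incidences: 2E = 6·8 + 4·x = 48 + 4x.
Every vertex has degree 3, so 3V = 2E.
Euler: V − E + F = 2 ⇒ (2E)/3 − E + (8 + x) = 2.
Multiply by 6: 2·(2E) − 3·(2E) + 6·(8 + x) = 12, i.e. 48 + 6x − (48 + 4x) = 12.
Collecting terms: 2x = 12, so x = 6.
Then 2E = 48 + 4·6 = 72, so E = 36, V = 2E/3 = 24, F = 8 + 6 = 14.

6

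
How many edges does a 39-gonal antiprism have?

156

An antiprism on an n-gon has two n-gon caps and 2n triangles: V = 2·39 = 78, E = 4·39 = 156, F = 2·39 + 2 = 80.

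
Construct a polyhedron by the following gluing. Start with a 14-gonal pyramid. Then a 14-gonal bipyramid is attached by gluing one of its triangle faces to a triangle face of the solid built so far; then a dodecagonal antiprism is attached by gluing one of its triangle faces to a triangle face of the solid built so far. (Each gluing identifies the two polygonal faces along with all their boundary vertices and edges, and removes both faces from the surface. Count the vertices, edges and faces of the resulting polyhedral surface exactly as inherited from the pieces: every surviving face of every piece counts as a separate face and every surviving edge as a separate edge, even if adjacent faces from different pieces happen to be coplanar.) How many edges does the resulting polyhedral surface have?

112

A 14-gonal pyramid: V=15, E=28, F=15.
Attach a 14-gonal bipyramid (V=16, E=42, F=28) along a 3-gon: merge 3 vertices and 3 edges, delete both glued faces → V=28, E=67, F=41.
Attach a dodecagonal antiprism (V=24, E=48, F=26) along a 3-gon: merge 3 vertices and 3 edges, delete both glued faces → V=49, E=112, F=65.
Check: V − E + F = 49 − 112 + 65 = 2.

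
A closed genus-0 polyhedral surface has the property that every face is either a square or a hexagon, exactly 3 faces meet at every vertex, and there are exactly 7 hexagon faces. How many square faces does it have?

6

Let x be the number of squares; then F = 7 + x.
Edge–face incidences: 2E = 6·7 + 4·x = 42 + 4x.
Every vertex has degree 3, so 3V = 2E.
Euler: V − E + F = 2 ⇒ (2E)/3 − E + (7 + x) = 2.
Multiply by 6: 2·(2E) − 3·(2E) + 6·(7 + x) = 12, i.e. 42 + 6x − (42 + 4x) = 12.
Collecting terms: 2x = 12, so x = 6.
Then 2E = 42 + 4·6 = 66, so E = 33, V = 2E/3 = 22, F = 7 + 6 = 13.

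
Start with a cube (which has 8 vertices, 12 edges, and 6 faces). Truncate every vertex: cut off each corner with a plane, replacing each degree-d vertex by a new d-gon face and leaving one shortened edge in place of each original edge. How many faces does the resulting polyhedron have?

14

Truncation replaces each original edge-end by a new vertex, so V′ = 2E = 24.
Each original edge survives, and each old vertex of degree d contributes d new edges; summing degrees gives Σd = 2E, so E′ = E + 2E = 3E = 36.
Each original face survives and each original vertex becomes one new face: F′ = F + V = 14.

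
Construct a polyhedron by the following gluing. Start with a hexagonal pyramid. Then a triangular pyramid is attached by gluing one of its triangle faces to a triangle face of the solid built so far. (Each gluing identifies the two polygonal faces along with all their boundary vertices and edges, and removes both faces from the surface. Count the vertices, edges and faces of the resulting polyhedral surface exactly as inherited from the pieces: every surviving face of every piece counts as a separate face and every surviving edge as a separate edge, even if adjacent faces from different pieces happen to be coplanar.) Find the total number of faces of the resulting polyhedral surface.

A hexagonal pyramid: V=7, E=12, F=7.
Attach a triangular pyramid (V=4, E=6, F=4) along a 3-gon: merge 3 vertices and 3 edges, delete both glued faces → V=8, E=15, F=9.
Check: V − E + F = 8 − 15 + 9 = 2.

9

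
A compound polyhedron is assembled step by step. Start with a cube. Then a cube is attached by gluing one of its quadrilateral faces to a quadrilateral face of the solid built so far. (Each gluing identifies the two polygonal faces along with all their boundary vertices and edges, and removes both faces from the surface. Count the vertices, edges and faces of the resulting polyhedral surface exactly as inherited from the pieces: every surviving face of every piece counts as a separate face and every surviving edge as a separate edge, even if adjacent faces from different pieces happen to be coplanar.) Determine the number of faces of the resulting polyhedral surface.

A cube: V=8, E=12, F=6.
Attach a cube (V=8, E=12, F=6) along a 4-gon: merge 4 vertices and 4 edges, delete both glued faces → V=12, E=20, F=10.
Check: V − E + F = 12 − 20 + 10 = 2.

10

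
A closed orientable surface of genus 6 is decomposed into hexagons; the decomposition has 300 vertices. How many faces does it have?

155

χ = 2 − 2·6 = -10, and every face is a hexagon so 6F = 2E.
V − E + F = -10 with E = 6F/2 gives 300 − (6/2 − 1)·F = -10, so F = 155 and E = 465.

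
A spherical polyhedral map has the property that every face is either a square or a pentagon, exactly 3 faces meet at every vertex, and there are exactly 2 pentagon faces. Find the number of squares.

Let x be the number of squares; then F = 2 + x.
Edge–face incidences: 2E = 5·2 + 4·x = 10 + 4x.
Every vertex has degree 3, so 3V = 2E.
Euler: V − E + F = 2 ⇒ (2E)/3 − E + (2 + x) = 2.
Multiply by 6: 2·(2E) − 3·(2E) + 6·(2 + x) = 12, i.e. 12 + 6x − (10 + 4x) = 12.
Collecting terms: 2x + 2 = 12, so 2x = 10, so x = 5.
Then 2E = 10 + 4·5 = 30, so E = 15, V = 2E/3 = 10, F = 2 + 5 = 7.

5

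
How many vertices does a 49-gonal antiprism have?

98

An antiprism on an n-gon has two n-gon caps and 2n triangles: V = 2·49 = 98, E = 4·49 = 196, F = 2·49 + 2 = 100.
Check: V − E + F = 98 − 196 + 100 = 2.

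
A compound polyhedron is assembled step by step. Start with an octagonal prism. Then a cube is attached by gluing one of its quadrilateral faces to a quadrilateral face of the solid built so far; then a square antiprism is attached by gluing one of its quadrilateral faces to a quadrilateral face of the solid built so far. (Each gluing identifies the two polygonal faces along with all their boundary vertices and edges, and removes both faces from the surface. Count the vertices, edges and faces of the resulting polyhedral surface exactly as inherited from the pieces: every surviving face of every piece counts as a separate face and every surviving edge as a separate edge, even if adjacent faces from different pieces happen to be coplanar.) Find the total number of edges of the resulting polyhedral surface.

An octagonal prism: V=16, E=24, F=10.
Attach a cube (V=8, E=12, F=6) along a 4-gon: merge 4 vertices and 4 edges, delete both glued faces → V=20, E=32, F=14.
Attach a square antiprism (V=8, E=16, F=10) along a 4-gon: merge 4 vertices and 4 edges, delete both glued faces → V=24, E=44, F=22.
Check: V − E + F = 24 − 44 + 22 = 2.

44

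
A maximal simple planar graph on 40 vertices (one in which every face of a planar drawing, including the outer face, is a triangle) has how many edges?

114

In a plane triangulation 3F = 2E and V − E + F = 2, so E = 3V − 6 = 3·40 − 6 = 114.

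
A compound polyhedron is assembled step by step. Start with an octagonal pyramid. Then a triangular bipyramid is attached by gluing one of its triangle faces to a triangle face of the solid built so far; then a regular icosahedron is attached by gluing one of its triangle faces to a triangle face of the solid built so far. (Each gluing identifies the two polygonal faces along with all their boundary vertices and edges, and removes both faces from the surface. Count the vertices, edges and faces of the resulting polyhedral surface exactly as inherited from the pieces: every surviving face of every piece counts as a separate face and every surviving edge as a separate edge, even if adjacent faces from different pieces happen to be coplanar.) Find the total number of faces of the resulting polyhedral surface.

31

An octagonal pyramid: V=9, E=16, F=9.
Attach a triangular bipyramid (V=5, E=9, F=6) along a 3-gon: merge 3 vertices and 3 edges, delete both glued faces → V=11, E=22, F=13.
Attach a regular icosahedron (V=12, E=30, F=20) along a 3-gon: merge 3 vertices and 3 edges, delete both glued faces → V=20, E=49, F=31.
Check: V − E + F = 20 − 49 + 31 = 2.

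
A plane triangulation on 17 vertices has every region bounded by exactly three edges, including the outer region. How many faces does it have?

30

In a plane triangulation 3F = 2E and V − E + F = 2, so F = 2V − 4 = 2·17 − 4 = 30.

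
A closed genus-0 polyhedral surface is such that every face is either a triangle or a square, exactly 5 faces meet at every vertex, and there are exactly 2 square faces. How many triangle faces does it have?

24

Let x be the number of triangles; then F = 2 + x.
Edge–face incidences: 2E = 4·2 + 3·x = 8 + 3x.
Every vertex has degree 5, so 5V = 2E.
Euler: V − E + F = 2 ⇒ (2E)/5 − E + (2 + x) = 2.
Multiply by 10: 2·(2E) − 5·(2E) + 10·(2 + x) = 20, i.e. 20 + 10x − 3·(8 + 3x) = 20.
Collecting terms: x − 4 = 20, so x = 24.
Then 2E = 8 + 3·24 = 80, so E = 40, V = 2E/5 = 16, F = 2 + 24 = 26.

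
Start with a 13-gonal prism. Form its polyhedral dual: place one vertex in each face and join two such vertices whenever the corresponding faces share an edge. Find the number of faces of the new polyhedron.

The base solid has V = 26, E = 39, F = 15.
The dual swaps V and F and preserves E: V′ = F = 15, E′ = E = 39, F′ = V = 26.

26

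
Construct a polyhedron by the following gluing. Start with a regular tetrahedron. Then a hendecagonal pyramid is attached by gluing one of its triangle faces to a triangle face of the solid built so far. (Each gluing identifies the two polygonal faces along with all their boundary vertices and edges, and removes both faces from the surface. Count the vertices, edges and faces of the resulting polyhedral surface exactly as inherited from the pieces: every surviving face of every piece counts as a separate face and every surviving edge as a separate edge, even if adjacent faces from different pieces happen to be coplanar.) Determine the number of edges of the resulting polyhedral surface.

25

A regular tetrahedron: V=4, E=6, F=4.
Attach a hendecagonal pyramid (V=12, E=22, F=12) along a 3-gon: merge 3 vertices and 3 edges, delete both glued faces → V=13, E=25, F=14.
Check: V − E + F = 13 − 25 + 14 = 2.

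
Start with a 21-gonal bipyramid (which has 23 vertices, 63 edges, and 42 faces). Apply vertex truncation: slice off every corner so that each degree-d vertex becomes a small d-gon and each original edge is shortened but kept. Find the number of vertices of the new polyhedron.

Truncation replaces each original edge-end by a new vertex, so V′ = 2E = 126.
Each original edge survives, and each old vertex of degree d contributes d new edges; summing degrees gives Σd = 2E, so E′ = E + 2E = 3E = 189.
Each original face survives and each original vertex becomes one new face: F′ = F + V = 65.

126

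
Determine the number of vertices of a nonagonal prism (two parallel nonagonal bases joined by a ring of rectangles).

A prism on an n-gon has two n-gon bases and n rectangular sides: V = 2·9 = 18, E = 3·9 = 27, F = 9 + 2 = 11.
Check: V − E + F = 18 − 27 + 11 = 2.

18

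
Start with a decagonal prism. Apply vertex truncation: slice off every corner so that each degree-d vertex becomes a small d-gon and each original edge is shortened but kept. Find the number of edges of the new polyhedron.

90

The base solid has V = 20, E = 30, F = 12.
Truncation replaces each original edge-end by a new vertex, so V′ = 2E = 60.
Each original edge survives, and each old vertex of degree d contributes d new edges; summing degrees gives Σd = 2E, so E′ = E + 2E = 3E = 90.
Each original face survives and each original vertex becomes one new face: F′ = F + V = 32.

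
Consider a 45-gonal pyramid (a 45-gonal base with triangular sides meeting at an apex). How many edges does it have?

A pyramid on an n-gon base has one n-gon and n triangles: V = 45 + 1 = 46, E = 2·45 = 90, F = 45 + 1 = 46.

90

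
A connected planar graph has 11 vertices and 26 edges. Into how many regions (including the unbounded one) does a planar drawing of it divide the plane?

Euler's formula for a connected plane graph: V − E + F = 2, so F = 2 − 11 + 26 = 17.

17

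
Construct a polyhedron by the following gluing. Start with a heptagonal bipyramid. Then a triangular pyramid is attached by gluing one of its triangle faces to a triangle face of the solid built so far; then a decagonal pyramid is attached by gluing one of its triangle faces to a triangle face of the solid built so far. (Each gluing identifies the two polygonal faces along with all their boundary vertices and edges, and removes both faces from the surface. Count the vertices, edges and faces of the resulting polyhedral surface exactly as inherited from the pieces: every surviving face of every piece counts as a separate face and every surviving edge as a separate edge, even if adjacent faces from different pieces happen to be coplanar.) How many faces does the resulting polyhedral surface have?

25

A heptagonal bipyramid: V=9, E=21, F=14.
Attach a triangular pyramid (V=4, E=6, F=4) along a 3-gon: merge 3 vertices and 3 edges, delete both glued faces → V=10, E=24, F=16.
Attach a decagonal pyramid (V=11, E=20, F=11) along a 3-gon: merge 3 vertices and 3 edges, delete both glued faces → V=18, E=41, F=25.
Check: V − E + F = 18 − 41 + 25 = 2.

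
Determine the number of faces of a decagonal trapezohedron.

The n-trapezohedron (dual of the n-antiprism) has V = 2·10 + 2 = 22, E = 4·10 = 40, F = 2·10 = 20.

20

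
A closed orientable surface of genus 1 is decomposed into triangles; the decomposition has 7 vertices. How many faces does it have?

14

χ = 2 − 2·1 = 0, and every face is a triangle so 3F = 2E.
V − E + F = 0 with E = 3F/2 gives 7 − (3/2 − 1)·F = 0, so F = 14 and E = 21.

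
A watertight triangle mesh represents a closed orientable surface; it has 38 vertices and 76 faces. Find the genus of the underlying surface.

1

Every face is a triangle, so 2E = 3·76 = 228, giving E = 114.
χ = V − E + F = 38 − 114 + 76 = 0.
For a closed orientable surface χ = 2 − 2g, so g = (2 − (0))/2 = 1.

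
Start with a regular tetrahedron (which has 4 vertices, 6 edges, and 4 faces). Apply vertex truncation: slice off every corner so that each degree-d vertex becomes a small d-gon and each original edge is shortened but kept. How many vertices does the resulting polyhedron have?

Truncation replaces each original edge-end by a new vertex, so V′ = 2E = 12.
Each original edge survives, and each old vertex of degree d contributes d new edges; summing degrees gives Σd = 2E, so E′ = E + 2E = 3E = 18.
Each original face survives and each original vertex becomes one new face: F′ = F + V = 8.

12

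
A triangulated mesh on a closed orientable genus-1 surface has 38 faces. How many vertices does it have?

χ = 2 − 2·1 = 0, and every face is a triangle so 3F = 2E.
E = 3·38/2 = 57. Then V = 0 + E − F = 0 + 57 − 38 = 19.

19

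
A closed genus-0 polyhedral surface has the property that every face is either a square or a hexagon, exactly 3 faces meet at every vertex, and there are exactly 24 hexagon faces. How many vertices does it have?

56

Let x be the number of squares; then F = 24 + x.
Edge–face incidences: 2E = 6·24 + 4·x = 144 + 4x.
Every vertex has degree 3, so 3V = 2E.
Euler: V − E + F = 2 ⇒ (2E)/3 − E + (24 + x) = 2.
Multiply by 6: 2·(2E) − 3·(2E) + 6·(24 + x) = 12, i.e. 144 + 6x − (144 + 4x) = 12.
Collecting terms: 2x = 12, so x = 6.
Then 2E = 144 + 4·6 = 168, so E = 84, V = 2E/3 = 56, F = 24 + 6 = 30.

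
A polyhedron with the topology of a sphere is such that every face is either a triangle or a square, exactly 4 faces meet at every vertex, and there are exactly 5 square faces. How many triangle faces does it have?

8

Let x be the number of triangles; then F = 5 + x.
Edge–face incidences: 2E = 4·5 + 3·x = 20 + 3x.
Every vertex has degree 4, so 4V = 2E.
Euler: V − E + F = 2 ⇒ (2E)/4 − E + (5 + x) = 2.
Multiply by 8: 2·(2E) − 4·(2E) + 8·(5 + x) = 16, i.e. 40 + 8x − 2·(20 + 3x) = 16.
Collecting terms: 2x = 16, so x = 8.
Then 2E = 20 + 3·8 = 44, so E = 22, V = 2E/4 = 11, F = 5 + 8 = 13.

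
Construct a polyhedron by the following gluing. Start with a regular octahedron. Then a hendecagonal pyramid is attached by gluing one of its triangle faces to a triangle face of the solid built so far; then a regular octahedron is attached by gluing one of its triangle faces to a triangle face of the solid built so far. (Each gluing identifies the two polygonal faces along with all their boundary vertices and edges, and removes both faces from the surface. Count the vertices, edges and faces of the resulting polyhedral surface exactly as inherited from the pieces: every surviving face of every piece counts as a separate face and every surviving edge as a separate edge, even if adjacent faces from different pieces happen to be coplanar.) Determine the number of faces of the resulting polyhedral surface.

24

A regular octahedron: V=6, E=12, F=8.
Attach a hendecagonal pyramid (V=12, E=22, F=12) along a 3-gon: merge 3 vertices and 3 edges, delete both glued faces → V=15, E=31, F=18.
Attach a regular octahedron (V=6, E=12, F=8) along a 3-gon: merge 3 vertices and 3 edges, delete both glued faces → V=18, E=40, F=24.
Check: V − E + F = 18 − 40 + 24 = 2.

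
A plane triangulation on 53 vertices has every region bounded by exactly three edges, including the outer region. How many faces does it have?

In a plane triangulation 3F = 2E and V − E + F = 2, so F = 2V − 4 = 2·53 − 4 = 102.

102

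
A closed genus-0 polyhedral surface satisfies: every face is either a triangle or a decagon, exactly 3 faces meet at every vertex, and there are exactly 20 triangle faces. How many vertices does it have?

Let x be the number of decagons; then F = 20 + x.
Edge–face incidences: 2E = 3·20 + 10·x = 60 + 10x.
Every vertex has degree 3, so 3V = 2E.
Euler: V − E + F = 2 ⇒ (2E)/3 − E + (20 + x) = 2.
Multiply by 6: 2·(2E) − 3·(2E) + 6·(20 + x) = 12, i.e. 120 + 6x − (60 + 10x) = 12.
Collecting terms: −4x + 60 = 12, so −4x = −48, so x = 12.
Then 2E = 60 + 10·12 = 180, so E = 90, V = 2E/3 = 60, F = 20 + 12 = 32.

60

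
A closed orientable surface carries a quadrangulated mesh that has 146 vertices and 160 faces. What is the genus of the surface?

Every face is a square, so 2E = 4·160 = 640, giving E = 320.
χ = V − E + F = 146 − 320 + 160 = -14.
For a closed orientable surface χ = 2 − 2g, so g = (2 − (-14))/2 = 8.

8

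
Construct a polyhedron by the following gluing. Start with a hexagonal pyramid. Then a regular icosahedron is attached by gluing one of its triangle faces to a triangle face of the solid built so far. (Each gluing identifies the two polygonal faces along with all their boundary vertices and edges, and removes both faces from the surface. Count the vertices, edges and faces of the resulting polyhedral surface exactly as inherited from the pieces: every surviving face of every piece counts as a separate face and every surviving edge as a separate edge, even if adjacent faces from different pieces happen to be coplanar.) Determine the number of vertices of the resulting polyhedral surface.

A hexagonal pyramid: V=7, E=12, F=7.
Attach a regular icosahedron (V=12, E=30, F=20) along a 3-gon: merge 3 vertices and 3 edges, delete both glued faces → V=16, E=39, F=25.
Check: V − E + F = 16 − 39 + 25 = 2.

16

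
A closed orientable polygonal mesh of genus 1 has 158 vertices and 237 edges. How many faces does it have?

79

For a closed orientable surface of genus 1, χ = 2 − 2·1 = 0.
F = 0 − V + E = 0 − 158 + 237 = 79.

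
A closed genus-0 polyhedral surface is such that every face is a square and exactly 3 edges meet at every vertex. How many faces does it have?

6

Each face has 4 edges and each edge borders two faces, so 2E = 4F.
Each vertex has degree 3, so 3V = 2E and hence V = 4F/3.
Euler: V − E + F = 2 ⇒ (4F/3) − (4F/2) + F = 2.
Multiply by 6: (8 − 12 + 6)F = 12, i.e. 2F = 12.
So F = 6, E = 4·6/2 = 12, V = 4·6/3 = 8.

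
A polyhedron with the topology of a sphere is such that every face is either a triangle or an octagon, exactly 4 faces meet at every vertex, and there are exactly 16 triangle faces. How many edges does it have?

Let x be the number of octagons; then F = 16 + x.
Edge–face incidences: 2E = 3·16 + 8·x = 48 + 8x.
Every vertex has degree 4, so 4V = 2E.
Euler: V − E + F = 2 ⇒ (2E)/4 − E + (16 + x) = 2.
Multiply by 8: 2·(2E) − 4·(2E) + 8·(16 + x) = 16, i.e. 128 + 8x − 2·(48 + 8x) = 16.
Collecting terms: −8x + 32 = 16, so −8x = −16, so x = 2.
Then 2E = 48 + 8·2 = 64, so E = 32, V = 2E/4 = 16, F = 16 + 2 = 18.

32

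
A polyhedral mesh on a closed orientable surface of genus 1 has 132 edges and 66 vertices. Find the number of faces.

66

For a closed orientable surface of genus 1, χ = 2 − 2·1 = 0.
F = 0 − V + E = 0 − 66 + 132 = 66.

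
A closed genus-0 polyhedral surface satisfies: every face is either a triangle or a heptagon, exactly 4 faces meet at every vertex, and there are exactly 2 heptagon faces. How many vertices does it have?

Let x be the number of triangles; then F = 2 + x.
Edge–face incidences: 2E = 7·2 + 3·x = 14 + 3x.
Every vertex has degree 4, so 4V = 2E.
Euler: V − E + F = 2 ⇒ (2E)/4 − E + (2 + x) = 2.
Multiply by 8: 2·(2E) − 4·(2E) + 8·(2 + x) = 16, i.e. 16 + 8x − 2·(14 + 3x) = 16.
Collecting terms: 2x − 12 = 16, so 2x = 28, so x = 14.
Then 2E = 14 + 3·14 = 56, so E = 28, V = 2E/4 = 14, F = 2 + 14 = 16.

14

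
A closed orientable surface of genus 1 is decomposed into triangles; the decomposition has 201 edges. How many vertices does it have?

67

χ = 2 − 2·1 = 0, and every face is a triangle so 3F = 2E.
F = 2E/3 = 134. Then V = 0 + E − F = 0 + 201 − 134 = 67.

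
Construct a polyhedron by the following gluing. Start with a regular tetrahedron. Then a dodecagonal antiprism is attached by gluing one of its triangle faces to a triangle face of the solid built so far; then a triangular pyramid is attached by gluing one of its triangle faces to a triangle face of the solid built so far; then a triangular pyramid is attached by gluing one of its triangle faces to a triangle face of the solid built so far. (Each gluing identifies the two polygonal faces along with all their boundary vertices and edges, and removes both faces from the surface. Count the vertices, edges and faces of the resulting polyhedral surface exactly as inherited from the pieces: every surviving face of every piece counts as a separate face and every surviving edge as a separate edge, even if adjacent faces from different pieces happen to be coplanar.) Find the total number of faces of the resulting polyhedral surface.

A regular tetrahedron: V=4, E=6, F=4.
Attach a dodecagonal antiprism (V=24, E=48, F=26) along a 3-gon: merge 3 vertices and 3 edges, delete both glued faces → V=25, E=51, F=28.
Attach a triangular pyramid (V=4, E=6, F=4) along a 3-gon: merge 3 vertices and 3 edges, delete both glued faces → V=26, E=54, F=30.
Attach a triangular pyramid (V=4, E=6, F=4) along a 3-gon: merge 3 vertices and 3 edges, delete both glued faces → V=27, E=57, F=32.
Check: V − E + F = 27 − 57 + 32 = 2.

32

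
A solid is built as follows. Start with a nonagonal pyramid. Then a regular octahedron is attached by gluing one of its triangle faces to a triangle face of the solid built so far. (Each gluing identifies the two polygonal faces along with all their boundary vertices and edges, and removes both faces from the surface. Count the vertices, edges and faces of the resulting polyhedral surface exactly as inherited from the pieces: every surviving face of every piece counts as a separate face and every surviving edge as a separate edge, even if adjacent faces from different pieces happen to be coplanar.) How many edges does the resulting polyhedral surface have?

27

A nonagonal pyramid: V=10, E=18, F=10.
Attach a regular octahedron (V=6, E=12, F=8) along a 3-gon: merge 3 vertices and 3 edges, delete both glued faces → V=13, E=27, F=16.
Check: V − E + F = 13 − 27 + 16 = 2.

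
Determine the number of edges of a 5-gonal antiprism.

An antiprism on an n-gon has two n-gon caps and 2n triangles: V = 2·5 = 10, E = 4·5 = 20, F = 2·5 + 2 = 12.

20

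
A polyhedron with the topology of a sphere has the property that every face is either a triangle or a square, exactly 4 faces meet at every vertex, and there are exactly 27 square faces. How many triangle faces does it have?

Let x be the number of triangles; then F = 27 + x.
Edge–face incidences: 2E = 4·27 + 3·x = 108 + 3x.
Every vertex has degree 4, so 4V = 2E.
Euler: V − E + F = 2 ⇒ (2E)/4 − E + (27 + x) = 2.
Multiply by 8: 2·(2E) − 4·(2E) + 8·(27 + x) = 16, i.e. 216 + 8x − 2·(108 + 3x) = 16.
Collecting terms: 2x = 16, so x = 8.
Then 2E = 108 + 3·8 = 132, so E = 66, V = 2E/4 = 33, F = 27 + 8 = 35.

8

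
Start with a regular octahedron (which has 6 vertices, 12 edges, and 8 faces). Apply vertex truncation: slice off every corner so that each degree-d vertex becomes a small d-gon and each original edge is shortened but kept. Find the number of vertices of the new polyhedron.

24

Truncation replaces each original edge-end by a new vertex, so V′ = 2E = 24.
Each original edge survives, and each old vertex of degree d contributes d new edges; summing degrees gives Σd = 2E, so E′ = E + 2E = 3E = 36.
Each original face survives and each original vertex becomes one new face: F′ = F + V = 14.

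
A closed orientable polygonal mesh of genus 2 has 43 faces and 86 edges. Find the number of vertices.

41

For a closed orientable surface of genus 2, χ = 2 − 2·2 = -2.
V = -2 + E − F = -2 + 86 − 43 = 41.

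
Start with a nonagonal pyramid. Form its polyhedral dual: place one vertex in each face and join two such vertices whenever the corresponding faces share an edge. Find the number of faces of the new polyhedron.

10

The base solid has V = 10, E = 18, F = 10.
The dual swaps V and F and preserves E: V′ = F = 10, E′ = E = 18, F′ = V = 10.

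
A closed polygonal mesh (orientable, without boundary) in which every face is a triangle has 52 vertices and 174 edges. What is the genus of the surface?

Every face is a triangle and each edge borders two faces, so 3F = 2·174, giving F = 116.
χ = V − E + F = 52 − 174 + 116 = -6.
For a closed orientable surface χ = 2 − 2g, so g = (2 − (-6))/2 = 4.

4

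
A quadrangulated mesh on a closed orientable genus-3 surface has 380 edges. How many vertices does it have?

χ = 2 − 2·3 = -4, and every face is a square so 4F = 2E.
F = 2E/4 = 190. Then V = -4 + E − F = -4 + 380 − 190 = 186.

186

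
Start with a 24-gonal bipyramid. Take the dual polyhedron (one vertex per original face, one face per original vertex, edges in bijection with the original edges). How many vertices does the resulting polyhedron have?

The base solid has V = 26, E = 72, F = 48.
The dual swaps V and F and preserves E: V′ = F = 48, E′ = E = 72, F′ = V = 26.

48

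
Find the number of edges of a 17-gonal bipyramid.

51

A bipyramid over an n-gon has 2n triangular faces and n + 2 vertices: V = 17 + 2 = 19, E = 3·17 = 51, F = 2·17 = 34.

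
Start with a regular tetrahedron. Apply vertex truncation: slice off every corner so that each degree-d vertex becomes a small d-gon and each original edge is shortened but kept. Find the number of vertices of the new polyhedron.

12

The base solid has V = 4, E = 6, F = 4.
Truncation replaces each original edge-end by a new vertex, so V′ = 2E = 12.
Each original edge survives, and each old vertex of degree d contributes d new edges; summing degrees gives Σd = 2E, so E′ = E + 2E = 3E = 18.
Each original face survives and each original vertex becomes one new face: F′ = F + V = 8.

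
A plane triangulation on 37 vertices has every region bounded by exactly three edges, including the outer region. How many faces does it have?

In a plane triangulation 3F = 2E and V − E + F = 2, so F = 2V − 4 = 2·37 − 4 = 70.

70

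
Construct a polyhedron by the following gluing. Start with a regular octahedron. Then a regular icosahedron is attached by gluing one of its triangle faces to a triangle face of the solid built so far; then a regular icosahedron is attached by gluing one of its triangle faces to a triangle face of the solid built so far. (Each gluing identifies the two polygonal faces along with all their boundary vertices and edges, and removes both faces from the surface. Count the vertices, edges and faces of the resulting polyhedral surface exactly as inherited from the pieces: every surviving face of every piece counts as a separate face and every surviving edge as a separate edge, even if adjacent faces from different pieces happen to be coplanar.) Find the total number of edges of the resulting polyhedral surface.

66

A regular octahedron: V=6, E=12, F=8.
Attach a regular icosahedron (V=12, E=30, F=20) along a 3-gon: merge 3 vertices and 3 edges, delete both glued faces → V=15, E=39, F=26.
Attach a regular icosahedron (V=12, E=30, F=20) along a 3-gon: merge 3 vertices and 3 edges, delete both glued faces → V=24, E=66, F=44.
Check: V − E + F = 24 − 66 + 44 = 2.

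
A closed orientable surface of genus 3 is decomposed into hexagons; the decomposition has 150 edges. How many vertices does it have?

96

χ = 2 − 2·3 = -4, and every face is a hexagon so 6F = 2E.
F = 2E/6 = 50. Then V = -4 + E − F = -4 + 150 − 50 = 96.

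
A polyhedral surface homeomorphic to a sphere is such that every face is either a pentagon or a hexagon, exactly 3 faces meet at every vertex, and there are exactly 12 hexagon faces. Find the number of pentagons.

Let x be the number of pentagons; then F = 12 + x.
Edge–face incidences: 2E = 6·12 + 5·x = 72 + 5x.
Every vertex has degree 3, so 3V = 2E.
Euler: V − E + F = 2 ⇒ (2E)/3 − E + (12 + x) = 2.
Multiply by 6: 2·(2E) − 3·(2E) + 6·(12 + x) = 12, i.e. 72 + 6x − (72 + 5x) = 12.
Collecting terms: x = 12.
Then 2E = 72 + 5·12 = 132, so E = 66, V = 2E/3 = 44, F = 12 + 12 = 24.

12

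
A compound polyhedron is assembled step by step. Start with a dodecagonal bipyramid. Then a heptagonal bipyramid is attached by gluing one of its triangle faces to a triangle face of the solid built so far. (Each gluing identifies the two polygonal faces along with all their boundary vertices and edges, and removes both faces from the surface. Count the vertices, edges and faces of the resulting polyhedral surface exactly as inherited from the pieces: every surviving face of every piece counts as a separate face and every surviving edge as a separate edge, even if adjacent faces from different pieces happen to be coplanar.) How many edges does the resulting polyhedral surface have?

54

A dodecagonal bipyramid: V=14, E=36, F=24.
Attach a heptagonal bipyramid (V=9, E=21, F=14) along a 3-gon: merge 3 vertices and 3 edges, delete both glued faces → V=20, E=54, F=36.
Check: V − E + F = 20 − 54 + 36 = 2.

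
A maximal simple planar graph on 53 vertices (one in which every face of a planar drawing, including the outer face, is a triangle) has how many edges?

In a plane triangulation 3F = 2E and V − E + F = 2, so E = 3V − 6 = 3·53 − 6 = 153.

153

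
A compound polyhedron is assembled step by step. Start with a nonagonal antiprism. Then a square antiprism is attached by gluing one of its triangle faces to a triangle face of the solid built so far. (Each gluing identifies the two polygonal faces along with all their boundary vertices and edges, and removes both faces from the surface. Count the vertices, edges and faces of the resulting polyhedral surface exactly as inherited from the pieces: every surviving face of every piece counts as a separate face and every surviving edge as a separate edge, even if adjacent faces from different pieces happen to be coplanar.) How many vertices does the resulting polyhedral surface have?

A nonagonal antiprism: V=18, E=36, F=20.
Attach a square antiprism (V=8, E=16, F=10) along a 3-gon: merge 3 vertices and 3 edges, delete both glued faces → V=23, E=49, F=28.
Check: V − E + F = 23 − 49 + 28 = 2.

23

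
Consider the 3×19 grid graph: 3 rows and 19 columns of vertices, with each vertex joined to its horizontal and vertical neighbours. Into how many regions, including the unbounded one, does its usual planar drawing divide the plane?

The grid has V = 3·19 = 57 vertices and E = 3·18 + 19·2 = 92 edges.
F = 2 − V + E = 2 − 57 + 92 = 37.

37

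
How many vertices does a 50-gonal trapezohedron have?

The n-trapezohedron (dual of the n-antiprism) has V = 2·50 + 2 = 102, E = 4·50 = 200, F = 2·50 = 100.

102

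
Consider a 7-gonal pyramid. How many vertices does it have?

8

A pyramid on an n-gon base has one n-gon and n triangles: V = 7 + 1 = 8, E = 2·7 = 14, F = 7 + 1 = 8.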